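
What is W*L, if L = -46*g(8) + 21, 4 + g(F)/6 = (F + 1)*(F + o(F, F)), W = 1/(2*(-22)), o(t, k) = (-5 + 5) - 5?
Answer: 6327/44 ≈ 143.80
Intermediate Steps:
o(t, k) = -5 (o(t, k) = 0 - 5 = -5)
W = -1/44 (W = 1/(-44) = -1/44 ≈ -0.022727)
g(F) = -24 + 6*(1 + F)*(-5 + F) (g(F) = -24 + 6*((F + 1)*(F - 5)) = -24 + 6*((1 + F)*(-5 + F)) = -24 + 6*(1 + F)*(-5 + F))
L = -6327 (L = -46*(-54 - 24*8 + 6*8**2) + 21 = -46*(-54 - 192 + 6*64) + 21 = -46*(-54 - 192 + 384) + 21 = -46*138 + 21 = -6348 + 21 = -6327)
W*L = -1/44*(-6327) = 6327/44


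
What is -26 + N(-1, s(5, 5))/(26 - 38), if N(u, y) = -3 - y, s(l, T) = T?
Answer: -76/3 ≈ -25.333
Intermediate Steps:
-26 + N(-1, s(5, 5))/(26 - 38) = -26 + (-3 - 1*5)/(26 - 38) = -26 + (-3 - 5)/(-12) = -26 - 1/12*(-8) = -26 + ⅔ = -76/3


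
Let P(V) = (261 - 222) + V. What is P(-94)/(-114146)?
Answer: 55/114146 ≈ 0.00048184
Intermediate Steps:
P(V) = 39 + V
P(-94)/(-114146) = (39 - 94)/(-114146) = -55*(-1/114146) = 55/114146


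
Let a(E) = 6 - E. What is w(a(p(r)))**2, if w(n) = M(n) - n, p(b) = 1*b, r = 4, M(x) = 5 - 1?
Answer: 4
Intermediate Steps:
M(x) = 4
p(b) = b
w(n) = 4 - n
w(a(p(r)))**2 = (4 - (6 - 1*4))**2 = (4 - (6 - 4))**2 = (4 - 1*2)**2 = (4 - 2)**2 = 2**2 = 4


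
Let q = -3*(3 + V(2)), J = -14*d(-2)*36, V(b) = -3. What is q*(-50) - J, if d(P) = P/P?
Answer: 504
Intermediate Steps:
d(P) = 1
J = -504 (J = -14*1*36 = -14*36 = -504)
q = 0 (q = -3*(3 - 3) = -3*0 = 0)
q*(-50) - J = 0*(-50) - 1*(-504) = 0 + 504 = 504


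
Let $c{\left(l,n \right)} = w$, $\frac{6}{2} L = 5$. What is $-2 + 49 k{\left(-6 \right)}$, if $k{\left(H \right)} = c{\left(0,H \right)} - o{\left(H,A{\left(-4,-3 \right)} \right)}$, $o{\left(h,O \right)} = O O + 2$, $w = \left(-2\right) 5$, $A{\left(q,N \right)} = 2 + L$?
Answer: $- \frac{11239}{9} \approx -1248.8$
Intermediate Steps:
$L = \frac{5}{3}$ ($L = \frac{1}{3} \cdot 5 = \frac{5}{3} \approx 1.6667$)
$A{\left(q,N \right)} = \frac{11}{3}$ ($A{\left(q,N \right)} = 2 + \frac{5}{3} = \frac{11}{3}$)
$w = -10$
$o{\left(h,O \right)} = 2 + O^{2}$ ($o{\left(h,O \right)} = O^{2} + 2 = 2 + O^{2}$)
$c{\left(l,n \right)} = -10$
$k{\left(H \right)} = - \frac{229}{9}$ ($k{\left(H \right)} = -10 - \left(2 + \left(\frac{11}{3}\right)^{2}\right) = -10 - \left(2 + \frac{121}{9}\right) = -10 - \frac{139}{9} = - \frac{229}{9}$)
$-2 + 49 k{\left(-6 \right)} = -2 + 49 \left(- \frac{229}{9}\right) = -2 - \frac{11221}{9} = - \frac{11239}{9}$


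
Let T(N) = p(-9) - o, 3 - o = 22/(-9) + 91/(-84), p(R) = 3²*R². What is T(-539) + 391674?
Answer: 14126273/36 ≈ 3.9240e+5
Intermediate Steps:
p(R) = 9*R²
o = 235/36 (o = 3 - (22/(-9) + 91/(-84)) = 3 - (22*(-⅑) + 91*(-1/84)) = 3 - (-22/9 - 13/12) = 3 - 1*(-127/36) = 3 + 127/36 = 235/36 ≈ 6.5278)
T(N) = 26009/36 (T(N) = 9*(-9)² - 1*235/36 = 9*81 - 235/36 = 729 - 235/36 = 26009/36)
T(-539) + 391674 = 26009/36 + 391674 = 14126273/36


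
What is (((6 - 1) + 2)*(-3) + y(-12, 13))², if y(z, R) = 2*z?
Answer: 2025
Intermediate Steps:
(((6 - 1) + 2)*(-3) + y(-12, 13))² = (((6 - 1) + 2)*(-3) + 2*(-12))² = ((5 + 2)*(-3) - 24)² = (7*(-3) - 24)² = (-21 - 24)² = (-45)² = 2025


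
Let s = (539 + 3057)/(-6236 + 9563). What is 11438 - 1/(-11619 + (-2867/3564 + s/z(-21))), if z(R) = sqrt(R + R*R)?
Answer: 844411735276210632275575894/73825120556288084000123 + 2814194531808*sqrt(105)/73825120556288084000123 ≈ 11438.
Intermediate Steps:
z(R) = sqrt(R + R**2)
s = 3596/3327 ≈ 1.0809
11438 - 1/(-11619 + (-2867/3564 + s/z(-21))) = 11438 - 1/(-11619 + (-2867/3564 + 3596/(3327*(sqrt(-21*(1 - 21)))))) = 11438 - 1/(-11619 + (-2867*1/3564 + 3596/(3327*(sqrt(-21*(-20)))))) = 11438 - 1/(-11619 + (-2867/3564 + 3596/(3327*(sqrt(420))))) = 11438 - 1/(-11619 + (-2867/3564 + 3596/(3327*((2*sqrt(105)))))) = 11438 - 1/(-11619 + (-2867/3564 + 3596*(sqrt(105)/210)/3327)) = 11438 - 1/(-11619 + (-2867/3564 + 1798*sqrt(105)/349335)) = 11438 - 1/(-41412983/3564 + 1798*sqrt(105)/349335)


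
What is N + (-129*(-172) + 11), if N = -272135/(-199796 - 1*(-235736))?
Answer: 159511985/7188 ≈ 22191.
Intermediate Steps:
N = -54427/7188 (N = -272135/(-199796 + 235736) = -272135/35940 = -272135*1/35940 = -54427/7188 ≈ -7.5719)
N + (-129*(-172) + 11) = -54427/7188 + (-129*(-172) + 11) = -54427/7188 + (22188 + 11) = -54427/7188 + 22199 = 159511985/7188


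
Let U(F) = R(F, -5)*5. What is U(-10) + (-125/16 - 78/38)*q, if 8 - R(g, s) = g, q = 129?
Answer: -359511/304 ≈ -1182.6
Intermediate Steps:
R(g, s) = 8 - g
U(F) = 40 - 5*F (U(F) = (8 - F)*5 = 40 - 5*F)
U(-10) + (-125/16 - 78/38)*q = (40 - 5*(-10)) + (-125/16 - 78/38)*129 = (40 + 50) + (-125*1/16 - 78*1/38)*129 = 90 + (-125/16 - 39/19)*129 = 90 - 2999/304*129 = 90 - 386871/304 = -359511/304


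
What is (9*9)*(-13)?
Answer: -1053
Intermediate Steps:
(9*9)*(-13) = 81*(-13) = -1053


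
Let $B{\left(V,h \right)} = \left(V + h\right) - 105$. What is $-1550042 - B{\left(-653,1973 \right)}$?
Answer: $-1551257$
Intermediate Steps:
$B{\left(V,h \right)} = -105 + V + h$
$-1550042 - B{\left(-653,1973 \right)} = -1550042 - \left(-105 - 653 + 1973\right) = -1550042 - 1215 = -1551257$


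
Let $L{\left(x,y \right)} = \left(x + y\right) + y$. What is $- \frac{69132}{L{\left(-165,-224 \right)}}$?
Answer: $\frac{69132}{613} \approx 112.78$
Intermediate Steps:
$L{\left(x,y \right)} = x + 2 y$
$- \frac{69132}{L{\left(-165,-224 \right)}} = - \frac{69132}{-165 + 2 \left(-224\right)} = - \frac{69132}{-165 - 448} = - \frac{69132}{-613} = \left(-69132\right) \left(- \frac{1}{613}\right) = \frac{69132}{613}$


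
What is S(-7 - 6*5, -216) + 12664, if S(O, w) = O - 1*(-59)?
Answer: 12686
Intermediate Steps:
S(O, w) = 59 + O (S(O, w) = O + 59 = 59 + O)
S(-7 - 6*5, -216) + 12664 = (59 + (-7 - 6*5)) + 12664 = (59 + (-7 - 30)) + 12664 = (59 - 37) + 12664 = 22 + 12664 = 12686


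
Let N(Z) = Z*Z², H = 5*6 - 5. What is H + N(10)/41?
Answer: 2025/41 ≈ 49.390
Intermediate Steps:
H = 25 (H = 30 - 5 = 25)
N(Z) = Z³
H + N(10)/41 = 25 + 10³/41 = 25 + 1000*(1/41) = 25 + 1000/41 = 2025/41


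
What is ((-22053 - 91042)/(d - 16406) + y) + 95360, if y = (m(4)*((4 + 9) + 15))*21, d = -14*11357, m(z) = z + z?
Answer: 17551738951/175404 ≈ 1.0006e+5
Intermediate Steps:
m(z) = 2*z
d = -158998
y = 4704 (y = ((2*4)*((4 + 9) + 15))*21 = (8*(13 + 15))*21 = (8*28)*21 = 224*21 = 4704)
((-22053 - 91042)/(d - 16406) + y) + 95360 = ((-22053 - 91042)/(-158998 - 16406) + 4704) + 95360 = (-113095/(-175404) + 4704) + 95360 = (-113095*(-1/175404) + 4704) + 95360 = (113095/175404 + 4704) + 95360 = 825213511/175404 + 95360 = 17551738951/175404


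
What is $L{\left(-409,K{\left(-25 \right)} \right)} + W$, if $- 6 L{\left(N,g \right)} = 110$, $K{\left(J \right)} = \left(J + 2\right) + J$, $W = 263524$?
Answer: $\frac{790517}{3} \approx 2.6351 \cdot 10^{5}$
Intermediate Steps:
$K{\left(J \right)} = 2 + 2 J$ ($K{\left(J \right)} = \left(2 + J\right) + J = 2 + 2 J$)
$L{\left(N,g \right)} = - \frac{55}{3}$ ($L{\left(N,g \right)} = \left(- \frac{1}{6}\right) 110 = - \frac{55}{3}$)
$L{\left(-409,K{\left(-25 \right)} \right)} + W = - \frac{55}{3} + 263524 = \frac{790517}{3}$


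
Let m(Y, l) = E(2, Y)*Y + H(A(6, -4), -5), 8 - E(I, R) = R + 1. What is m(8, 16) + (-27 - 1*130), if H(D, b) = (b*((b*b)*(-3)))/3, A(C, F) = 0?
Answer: -40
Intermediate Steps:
H(D, b) = -b³ (H(D, b) = (b*(b²*(-3)))*(⅓) = (b*(-3*b²))*(⅓) = -3*b³*(⅓) = -b³)
E(I, R) = 7 - R (E(I, R) = 8 - (R + 1) = 8 - (1 + R) = 8 + (-1 - R) = 7 - R)
m(Y, l) = 125 + Y*(7 - Y) (m(Y, l) = (7 - Y)*Y - 1*(-5)³ = Y*(7 - Y) - 1*(-125) = Y*(7 - Y) + 125 = 125 + Y*(7 - Y))
m(8, 16) + (-27 - 1*130) = (125 - 1*8*(-7 + 8)) + (-27 - 1*130) = (125 - 1*8*1) + (-27 - 130) = (125 - 8) - 157 = 117 - 157 = -40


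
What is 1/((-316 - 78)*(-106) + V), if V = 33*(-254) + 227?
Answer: 1/33609 ≈ 2.9754e-5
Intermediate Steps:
V = -8155 (V = -8382 + 227 = -8155)
1/((-316 - 78)*(-106) + V) = 1/((-316 - 78)*(-106) - 8155) = 1/(-394*(-106) - 8155) = 1/(41764 - 8155) = 1/33609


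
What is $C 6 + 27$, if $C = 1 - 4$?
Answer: $9$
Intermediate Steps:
$C = -3$ ($C = 1 - 4 = -3$)
$C 6 + 27 = \left(-3\right) 6 + 27 = -18 + 27 = 9$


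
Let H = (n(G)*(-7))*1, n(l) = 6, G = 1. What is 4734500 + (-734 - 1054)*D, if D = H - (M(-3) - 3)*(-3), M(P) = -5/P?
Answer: 4816748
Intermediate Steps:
H = -42 (H = (6*(-7))*1 = -42*1 = -42)
D = -46 (D = -42 - (-5/(-3) - 3)*(-3) = -42 - (-5*(-⅓) - 3)*(-3) = -42 - (5/3 - 3)*(-3) = -42 - (-4)*(-3)/3 = -42 - 1*4 = -42 - 4 = -46)
4734500 + (-734 - 1054)*D = 4734500 + (-734 - 1054)*(-46) = 4734500 - 1788*(-46) = 4734500 + 82248 = 4816748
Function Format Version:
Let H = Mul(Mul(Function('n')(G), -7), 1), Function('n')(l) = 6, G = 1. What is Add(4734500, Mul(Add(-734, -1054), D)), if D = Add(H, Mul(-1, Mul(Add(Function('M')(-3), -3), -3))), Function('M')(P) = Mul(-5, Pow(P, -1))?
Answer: 4816748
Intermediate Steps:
H = -42 (H = Mul(Mul(6, -7), 1) = Mul(-42, 1) = -42)
D = -46 (D = Add(-42, Mul(-1, Mul(Add(Mul(-5, Pow(-3, -1)), -3), -3))) = Add(-42, Mul(-1, Mul(Add(Mul(-5, Rational(-1, 3)), -3), -3))) = Add(-42, Mul(-1, Mul(Add(Rational(5, 3), -3), -3))) = Add(-42, Mul(-1, Mul(Rational(-4, 3), -3))) = Add(-42, Mul(-1, 4)) = Add(-42, -4) = -46)
Add(4734500, Mul(Add(-734, -1054), D)) = Add(4734500, Mul(Add(-734, -1054), -46)) = Add(4734500, Mul(-1788, -46)) = Add(4734500, 82248) = 4816748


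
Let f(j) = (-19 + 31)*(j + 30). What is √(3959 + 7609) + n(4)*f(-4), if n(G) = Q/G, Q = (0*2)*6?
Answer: 4*√723 ≈ 107.55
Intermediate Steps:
f(j) = 360 + 12*j (f(j) = 12*(30 + j) = 360 + 12*j)
Q = 0 (Q = 0*6 = 0)
n(G) = 0 (n(G) = 0/G = 0)
√(3959 + 7609) + n(4)*f(-4) = √(3959 + 7609) + 0*(360 + 12*(-4)) = √11568 + 0*(360 - 48) = 4*√723 + 0*312 = 4*√723 + 0 = 4*√723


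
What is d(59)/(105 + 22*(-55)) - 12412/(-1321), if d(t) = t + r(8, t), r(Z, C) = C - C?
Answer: 13637321/1459705 ≈ 9.3425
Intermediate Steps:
r(Z, C) = 0
d(t) = t (d(t) = t + 0 = t)
d(59)/(105 + 22*(-55)) - 12412/(-1321) = 59/(105 + 22*(-55)) - 12412/(-1321) = 59/(105 - 1210) - 12412*(-1/1321) = 59/(-1105) + 12412/1321 = 59*(-1/1105) + 12412/1321 = -59/1105 + 12412/1321 = 13637321/1459705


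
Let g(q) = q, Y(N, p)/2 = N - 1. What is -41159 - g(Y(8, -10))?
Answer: -41173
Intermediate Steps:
Y(N, p) = -2 + 2*N (Y(N, p) = 2*(N - 1) = 2*(-1 + N) = -2 + 2*N)
-41159 - g(Y(8, -10)) = -41159 - (-2 + 2*8) = -41159 - (-2 + 16) = -41159 - 1*14 = -41159 - 14 = -41173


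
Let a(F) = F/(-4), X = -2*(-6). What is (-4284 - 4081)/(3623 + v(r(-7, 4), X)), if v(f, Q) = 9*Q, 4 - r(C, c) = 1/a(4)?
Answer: -1195/533 ≈ -2.2420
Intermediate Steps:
X = 12
a(F) = -F/4 (a(F) = F*(-1/4) = -F/4)
r(C, c) = 5 (r(C, c) = 4 - 1/((-1/4*4)) = 4 - 1/(-1) = 4 - 1*(-1) = 4 + 1 = 5)
(-4284 - 4081)/(3623 + v(r(-7, 4), X)) = (-4284 - 4081)/(3623 + 9*12) = -8365/(3623 + 108) = -8365/3731 = -8365*1/3731 = -1195/533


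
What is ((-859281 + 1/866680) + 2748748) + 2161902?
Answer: 3511240484921/866680 ≈ 4.0514e+6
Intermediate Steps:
((-859281 + 1/866680) + 2748748) + 2161902 = (-744721657079/866680 + 2748748) + 2161902 = 1637563259561/866680 + 2161902 = 3511240484921/866680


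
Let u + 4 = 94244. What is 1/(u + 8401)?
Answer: 1/102641 ≈ 9.7427e-6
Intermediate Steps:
u = 94240 (u = -4 + 94244 = 94240)
1/(u + 8401) = 1/(94240 + 8401) = 1/102641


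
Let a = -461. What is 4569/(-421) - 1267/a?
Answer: -1572902/194081 ≈ -8.1044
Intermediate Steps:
4569/(-421) - 1267/a = 4569/(-421) - 1267/(-461) = 4569*(-1/421) - 1267*(-1/461) = -4569/421 + 1267/461 = -1572902/194081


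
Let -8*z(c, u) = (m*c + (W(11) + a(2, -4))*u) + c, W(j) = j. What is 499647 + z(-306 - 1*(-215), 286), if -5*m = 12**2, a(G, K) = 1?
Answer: 19956071/40 ≈ 4.9890e+5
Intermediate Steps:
m = -144/5 (m = -1/5*12**2 = -1/5*144 = -144/5 ≈ -28.800)
z(c, u) = -3*u/2 + 139*c/40 (z(c, u) = -((-144*c/5 + (11 + 1)*u) + c)/8 = -((-144*c/5 + 12*u) + c)/8 = -((12*u - 144*c/5) + c)/8 = -(12*u - 139*c/5)/8 = -3*u/2 + 139*c/40)
499647 + z(-306 - 1*(-215), 286) = 499647 + (-3/2*286 + 139*(-306 - 1*(-215))/40) = 499647 + (-429 + 139*(-306 + 215)/40) = 499647 + (-429 + (139/40)*(-91)) = 499647 + (-429 - 12649/40) = 499647 - 29809/40 = 19956071/40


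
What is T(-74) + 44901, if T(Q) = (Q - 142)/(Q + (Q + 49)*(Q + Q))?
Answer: 81405405/1813 ≈ 44901.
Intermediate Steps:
T(Q) = (-142 + Q)/(Q + 2*Q*(49 + Q)) (T(Q) = (-142 + Q)/(Q + (49 + Q)*(2*Q)) = (-142 + Q)/(Q + 2*Q*(49 + Q)))
T(-74) + 44901 = (-142 - 74)/((-74)*(99 + 2*(-74))) + 44901 = -1/74*(-216)/(99 - 148) + 44901 = -1/74*(-216)/(-49) + 44901 = -1/74*(-1/49)*(-216) + 44901 = -108/1813 + 44901 = 81405405/1813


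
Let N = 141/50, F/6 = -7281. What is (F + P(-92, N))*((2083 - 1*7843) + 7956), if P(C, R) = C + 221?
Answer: -95651172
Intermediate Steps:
F = -43686 (F = 6*(-7281) = -43686)
N = 141/50 (N = 141*(1/50) = 141/50 ≈ 2.8200)
P(C, R) = 221 + C
(F + P(-92, N))*((2083 - 1*7843) + 7956) = (-43686 + (221 - 92))*((2083 - 1*7843) + 7956) = (-43686 + 129)*((2083 - 7843) + 7956) = -43557*(-5760 + 7956) = -43557*2196 = -95651172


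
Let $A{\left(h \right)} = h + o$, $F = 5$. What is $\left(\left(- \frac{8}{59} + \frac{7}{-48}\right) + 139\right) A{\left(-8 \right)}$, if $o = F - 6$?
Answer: $- \frac{1178553}{944} \approx -1248.5$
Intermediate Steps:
$o = -1$ ($o = 5 - 6 = -1$)
$A{\left(h \right)} = -1 + h$ ($A{\left(h \right)} = h - 1 = -1 + h$)
$\left(\left(- \frac{8}{59} + \frac{7}{-48}\right) + 139\right) A{\left(-8 \right)} = \left(\left(- \frac{8}{59} + \frac{7}{-48}\right) + 139\right) \left(-1 - 8\right) = \left(\left(\left(-8\right) \frac{1}{59} + 7 \left(- \frac{1}{48}\right)\right) + 139\right) \left(-9\right) = \left(\left(- \frac{8}{59} - \frac{7}{48}\right) + 139\right) \left(-9\right) = \left(- \frac{797}{2832} + 139\right) \left(-9\right) = \frac{392851}{2832} \left(-9\right) = - \frac{1178553}{944}$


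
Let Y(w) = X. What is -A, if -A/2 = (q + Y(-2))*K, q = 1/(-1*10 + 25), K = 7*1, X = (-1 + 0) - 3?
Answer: -826/15 ≈ -55.067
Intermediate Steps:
X = -4 (X = -1 - 3 = -4)
Y(w) = -4
K = 7
q = 1/15 (q = 1/(-10 + 25) = 1/15 ≈ 0.066667)
A = 826/15 (A = -2*(1/15 - 4)*7 = -(-118)*7/15 = -2*(-413/15) = 826/15 ≈ 55.067)
-A = -1*826/15 = -826/15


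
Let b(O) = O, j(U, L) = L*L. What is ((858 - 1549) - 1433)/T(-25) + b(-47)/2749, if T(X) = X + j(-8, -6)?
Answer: -5839393/30239 ≈ -193.11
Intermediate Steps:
j(U, L) = L**2
T(X) = 36 + X (T(X) = X + (-6)**2 = X + 36 = 36 + X)
((858 - 1549) - 1433)/T(-25) + b(-47)/2749 = ((858 - 1549) - 1433)/(36 - 25) - 47/2749 = (-691 - 1433)/11 - 47*1/2749 = -2124*1/11 - 47/2749 = -2124/11 - 47/2749 = -5839393/30239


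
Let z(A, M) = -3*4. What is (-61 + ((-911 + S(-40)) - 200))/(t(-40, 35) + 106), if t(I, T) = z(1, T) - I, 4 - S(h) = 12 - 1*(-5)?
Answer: -1185/134 ≈ -8.8433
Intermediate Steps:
S(h) = -13 (S(h) = 4 - (12 - 1*(-5)) = 4 - (12 + 5) = 4 - 1*17 = 4 - 17 = -13)
z(A, M) = -12
t(I, T) = -12 - I
(-61 + ((-911 + S(-40)) - 200))/(t(-40, 35) + 106) = (-61 + ((-911 - 13) - 200))/((-12 - 1*(-40)) + 106) = (-61 + (-924 - 200))/((-12 + 40) + 106) = (-61 - 1124)/(28 + 106) = -1185/134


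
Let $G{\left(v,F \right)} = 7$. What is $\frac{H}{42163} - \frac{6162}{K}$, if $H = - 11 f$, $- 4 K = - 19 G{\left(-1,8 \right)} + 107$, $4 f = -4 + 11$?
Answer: $- \frac{14534743}{15332} \approx -948.0$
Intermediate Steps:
$f = \frac{7}{4}$ ($f = \frac{-4 + 11}{4} = \frac{1}{4} \cdot 7 = \frac{7}{4} \approx 1.75$)
$K = \frac{13}{2}$ ($K = - \frac{\left(-19\right) 7 + 107}{4} = - \frac{-133 + 107}{4} = \left(- \frac{1}{4}\right) \left(-26\right) = \frac{13}{2} \approx 6.5$)
$H = - \frac{77}{4}$ ($H = \left(-11\right) \frac{7}{4} = - \frac{77}{4} \approx -19.25$)
$\frac{H}{42163} - \frac{6162}{K} = - \frac{77}{4 \cdot 42163} - \frac{6162}{\frac{13}{2}} = \left(- \frac{77}{4}\right) \frac{1}{42163} - 948 = - \frac{7}{15332} - 948 = - \frac{14534743}{15332}$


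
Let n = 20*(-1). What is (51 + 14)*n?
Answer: -1300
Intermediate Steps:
n = -20
(51 + 14)*n = (51 + 14)*(-20) = 65*(-20) = -1300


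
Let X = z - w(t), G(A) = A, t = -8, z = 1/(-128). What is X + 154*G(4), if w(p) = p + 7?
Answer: 78975/128 ≈ 616.99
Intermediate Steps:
z = -1/128 ≈ -0.0078125
w(p) = 7 + p
X = 127/128 (X = -1/128 - (7 - 8) = -1/128 - 1*(-1) = -1/128 + 1 = 127/128 ≈ 0.99219)
X + 154*G(4) = 127/128 + 154*4 = 127/128 + 616 = 78975/128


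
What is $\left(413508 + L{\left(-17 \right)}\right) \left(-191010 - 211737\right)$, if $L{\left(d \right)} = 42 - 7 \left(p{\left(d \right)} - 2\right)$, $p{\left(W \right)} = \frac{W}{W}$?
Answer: $-166558841079$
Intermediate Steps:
$p{\left(W \right)} = 1$
$L{\left(d \right)} = 49$ ($L{\left(d \right)} = 42 - 7 \left(1 - 2\right) = 42 - 7 \left(-1\right) = 42 - -7 = 42 + 7 = 49$)
$\left(413508 + L{\left(-17 \right)}\right) \left(-191010 - 211737\right) = \left(413508 + 49\right) \left(-191010 - 211737\right) = 413557 \left(-402747\right) = -166558841079$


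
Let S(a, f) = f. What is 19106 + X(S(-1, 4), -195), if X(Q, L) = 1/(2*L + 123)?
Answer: 5101301/267 ≈ 19106.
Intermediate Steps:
X(Q, L) = 1/(123 + 2*L)
19106 + X(S(-1, 4), -195) = 19106 + 1/(123 + 2*(-195)) = 19106 + 1/(123 - 390) = 19106 + 1/(-267) = 19106 - 1/267 = 5101301/267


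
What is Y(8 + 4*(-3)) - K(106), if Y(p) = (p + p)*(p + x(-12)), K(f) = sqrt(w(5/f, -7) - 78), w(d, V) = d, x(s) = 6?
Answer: -16 - I*sqrt(875878)/106 ≈ -16.0 - 8.8291*I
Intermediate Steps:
K(f) = sqrt(-78 + 5/f) (K(f) = sqrt(5/f - 78) = sqrt(-78 + 5/f))
Y(p) = 2*p*(6 + p) (Y(p) = (p + p)*(p + 6) = (2*p)*(6 + p) = 2*p*(6 + p))
Y(8 + 4*(-3)) - K(106) = 2*(8 + 4*(-3))*(6 + (8 + 4*(-3))) - sqrt(-78 + 5/106) = 2*(8 - 12)*(6 + (8 - 12)) - sqrt(-78 + 5*(1/106)) = 2*(-4)*(6 - 4) - sqrt(-78 + 5/106) = 2*(-4)*2 - sqrt(-8263/106) = -16 - I*sqrt(875878)/106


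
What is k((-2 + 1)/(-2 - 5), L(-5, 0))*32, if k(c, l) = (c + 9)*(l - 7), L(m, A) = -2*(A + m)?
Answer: 6144/7 ≈ 877.71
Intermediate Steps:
L(m, A) = -2*A - 2*m
k(c, l) = (-7 + l)*(9 + c) (k(c, l) = (9 + c)*(-7 + l) = (-7 + l)*(9 + c))
k((-2 + 1)/(-2 - 5), L(-5, 0))*32 = (-63 - 7*(-2 + 1)/(-2 - 5) + 9*(-2*0 - 2*(-5)) + ((-2 + 1)/(-2 - 5))*(-2*0 - 2*(-5)))*32 = (-63 - (-7)/(-7) + 9*(0 + 10) + (-1/(-7))*(0 + 10))*32 = (-63 - (-7)*(-1)/7 + 9*10 - 1*(-⅐)*10)*32 = (-63 - 7*⅐ + 90 + (⅐)*10)*32 = (-63 - 1 + 90 + 10/7)*32 = (192/7)*32 = 6144/7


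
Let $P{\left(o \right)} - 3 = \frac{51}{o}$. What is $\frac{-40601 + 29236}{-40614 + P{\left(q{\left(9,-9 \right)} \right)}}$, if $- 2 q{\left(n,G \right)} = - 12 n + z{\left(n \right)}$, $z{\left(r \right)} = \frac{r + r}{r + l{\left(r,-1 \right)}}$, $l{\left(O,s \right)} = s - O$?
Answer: $\frac{238665}{852814} \approx 0.27986$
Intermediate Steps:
$z{\left(r \right)} = - 2 r$ ($z{\left(r \right)} = \frac{r + r}{r - \left(1 + r\right)} = \frac{2 r}{-1} = 2 r \left(-1\right) = - 2 r$)
$q{\left(n,G \right)} = 7 n$ ($q{\left(n,G \right)} = - \frac{- 12 n - 2 n}{2} = - \frac{\left(-14\right) n}{2} = 7 n$)
$P{\left(o \right)} = 3 + \frac{51}{o}$
$\frac{-40601 + 29236}{-40614 + P{\left(q{\left(9,-9 \right)} \right)}} = \frac{-40601 + 29236}{-40614 + \left(3 + \frac{51}{7 \cdot 9}\right)} = - \frac{11365}{-40614 + \left(3 + \frac{51}{63}\right)} = - \frac{11365}{-40614 + \left(3 + 51 \cdot \frac{1}{63}\right)} = - \frac{11365}{-40614 + \left(3 + \frac{17}{21}\right)} = - \frac{11365}{-40614 + \frac{80}{21}} = - \frac{11365}{- \frac{852814}{21}} = \left(-11365\right) \left(- \frac{21}{852814}\right) = \frac{238665}{852814}$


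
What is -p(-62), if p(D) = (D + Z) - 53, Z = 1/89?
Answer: 10234/89 ≈ 114.99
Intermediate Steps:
Z = 1/89 ≈ 0.011236
p(D) = -4716/89 + D (p(D) = (D + 1/89) - 53 = (1/89 + D) - 53 = -4716/89 + D)
-p(-62) = -(-4716/89 - 62) = -1*(-10234/89) = 10234/89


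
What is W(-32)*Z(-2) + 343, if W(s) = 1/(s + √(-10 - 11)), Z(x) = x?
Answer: 358499/1045 + 2*I*√21/1045 ≈ 343.06 + 0.0087705*I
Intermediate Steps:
W(s) = 1/(s + I*√21) (W(s) = 1/(s + √(-21)) = 1/(s + I*√21))
W(-32)*Z(-2) + 343 = -2/(-32 + I*√21) + 343 = 343 - 2/(-32 + I*√21)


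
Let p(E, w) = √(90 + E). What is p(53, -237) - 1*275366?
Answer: -275366 + √143 ≈ -2.7535e+5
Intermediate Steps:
p(53, -237) - 1*275366 = √(90 + 53) - 1*275366 = √143 - 275366 = -275366 + √143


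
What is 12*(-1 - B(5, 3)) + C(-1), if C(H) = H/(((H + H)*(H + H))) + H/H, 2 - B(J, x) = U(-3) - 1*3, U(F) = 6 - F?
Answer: 147/4 ≈ 36.750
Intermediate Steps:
B(J, x) = -4 (B(J, x) = 2 - ((6 - 1*(-3)) - 1*3) = 2 - ((6 + 3) - 3) = 2 - (9 - 3) = 2 - 1*6 = 2 - 6 = -4)
C(H) = 1 + 1/(4*H) (C(H) = H/(((2*H)*(2*H))) + 1 = H/((4*H**2)) + 1 = H*(1/(4*H**2)) + 1 = 1/(4*H) + 1 = 1 + 1/(4*H))
12*(-1 - B(5, 3)) + C(-1) = 12*(-1 - 1*(-4)) + (1/4 - 1)/(-1) = 12*(-1 + 4) - 1*(-3/4) = 12*3 + 3/4 = 36 + 3/4 = 147/4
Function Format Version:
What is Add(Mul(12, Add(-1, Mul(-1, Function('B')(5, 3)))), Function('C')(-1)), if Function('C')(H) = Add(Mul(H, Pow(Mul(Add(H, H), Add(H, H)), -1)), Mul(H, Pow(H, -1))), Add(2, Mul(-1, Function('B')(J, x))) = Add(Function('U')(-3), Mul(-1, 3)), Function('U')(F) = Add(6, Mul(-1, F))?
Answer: Rational(147, 4) ≈ 36.750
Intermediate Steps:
Function('B')(J, x) = -4 (Function('B')(J, x) = Add(2, Mul(-1, Add(Add(6, Mul(-1, -3)), Mul(-1, 3)))) = Add(2, Mul(-1, Add(Add(6, 3), -3))) = Add(2, Mul(-1, Add(9, -3))) = Add(2, Mul(-1, 6)) = Add(2, -6) = -4)
Function('C')(H) = Add(1, Mul(Rational(1, 4), Pow(H, -1))) (Function('C')(H) = Add(Mul(H, Pow(Mul(Mul(2, H), Mul(2, H)), -1)), 1) = Add(Mul(H, Pow(Mul(4, Pow(H, 2)), -1)), 1) = Add(Mul(H, Mul(Rational(1, 4), Pow(H, -2))), 1) = Add(Mul(Rational(1, 4), Pow(H, -1)), 1) = Add(1, Mul(Rational(1, 4), Pow(H, -1))))
Add(Mul(12, Add(-1, Mul(-1, Function('B')(5, 3)))), Function('C')(-1)) = Add(Mul(12, Add(-1, Mul(-1, -4))), Mul(Pow(-1, -1), Add(Rational(1, 4), -1))) = Add(Mul(12, Add(-1, 4)), Mul(-1, Rational(-3, 4))) = Add(Mul(12, 3), Rational(3, 4)) = Add(36, Rational(3, 4)) = Rational(147, 4)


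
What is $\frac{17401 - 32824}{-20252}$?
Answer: $\frac{15423}{20252} \approx 0.76155$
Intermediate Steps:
$\frac{17401 - 32824}{-20252} = \left(17401 - 32824\right) \left(- \frac{1}{20252}\right) = \left(-15423\right) \left(- \frac{1}{20252}\right) = \frac{15423}{20252}$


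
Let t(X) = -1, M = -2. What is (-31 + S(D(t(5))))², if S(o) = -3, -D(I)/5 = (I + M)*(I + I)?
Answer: 1156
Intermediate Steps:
D(I) = -10*I*(-2 + I) (D(I) = -5*(I - 2)*(I + I) = -5*(-2 + I)*2*I = -10*I*(-2 + I))
(-31 + S(D(t(5))))² = (-31 - 3)² = (-34)² = 1156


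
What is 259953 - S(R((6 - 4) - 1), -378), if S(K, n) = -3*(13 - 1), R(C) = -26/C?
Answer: 259989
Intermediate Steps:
S(K, n) = -36 (S(K, n) = -3*12 = -36)
259953 - S(R((6 - 4) - 1), -378) = 259953 - 1*(-36) = 259953 + 36 = 259989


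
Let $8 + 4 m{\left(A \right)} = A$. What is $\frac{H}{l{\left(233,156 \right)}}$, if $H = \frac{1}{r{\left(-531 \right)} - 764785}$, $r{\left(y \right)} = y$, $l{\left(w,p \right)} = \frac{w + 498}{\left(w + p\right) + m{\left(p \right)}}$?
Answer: $- \frac{213}{279722998} \approx -7.6147 \cdot 10^{-7}$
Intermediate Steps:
$m{\left(A \right)} = -2 + \frac{A}{4}$
$l{\left(w,p \right)} = \frac{498 + w}{-2 + w + \frac{5 p}{4}}$ ($l{\left(w,p \right)} = \frac{w + 498}{\left(w + p\right) + \left(-2 + \frac{p}{4}\right)} = \frac{498 + w}{\left(p + w\right) + \left(-2 + \frac{p}{4}\right)} = \frac{498 + w}{-2 + w + \frac{5 p}{4}}$)
$H = - \frac{1}{765316}$ ($H = \frac{1}{-531 - 764785} = \frac{1}{-765316} = - \frac{1}{765316} \approx -1.3066 \cdot 10^{-6}$)
$\frac{H}{l{\left(233,156 \right)}} = - \frac{1}{765316 \frac{4 \left(498 + 233\right)}{-8 + 4 \cdot 233 + 5 \cdot 156}} = - \frac{1}{765316 \cdot 4 \frac{1}{-8 + 932 + 780} \cdot 731} = - \frac{1}{765316 \cdot 4 \cdot \frac{1}{1704} \cdot 731} = - \frac{1}{765316 \cdot \frac{731}{426}} = \left(- \frac{1}{765316}\right) \frac{426}{731} = - \frac{213}{279722998}$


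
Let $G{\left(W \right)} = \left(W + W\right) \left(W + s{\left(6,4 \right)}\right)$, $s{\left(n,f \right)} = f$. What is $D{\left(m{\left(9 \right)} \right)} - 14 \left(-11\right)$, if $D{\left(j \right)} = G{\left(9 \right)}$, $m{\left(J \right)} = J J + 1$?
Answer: $388$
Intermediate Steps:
$m{\left(J \right)} = 1 + J^{2}$ ($m{\left(J \right)} = J^{2} + 1 = 1 + J^{2}$)
$G{\left(W \right)} = 2 W \left(4 + W\right)$ ($G{\left(W \right)} = \left(W + W\right) \left(W + 4\right) = 2 W \left(4 + W\right)$)
$D{\left(j \right)} = 234$ ($D{\left(j \right)} = 2 \cdot 9 \left(4 + 9\right) = 2 \cdot 9 \cdot 13 = 234$)
$D{\left(m{\left(9 \right)} \right)} - 14 \left(-11\right) = 234 - 14 \left(-11\right) = 234 - -154 = 234 + 154 = 388$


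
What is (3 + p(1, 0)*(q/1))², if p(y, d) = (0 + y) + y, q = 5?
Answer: 169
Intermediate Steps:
p(y, d) = 2*y (p(y, d) = y + y = 2*y)
(3 + p(1, 0)*(q/1))² = (3 + (2*1)*(5/1))² = (3 + 2*(5*1))² = (3 + 2*5)² = (3 + 10)² = 13² = 169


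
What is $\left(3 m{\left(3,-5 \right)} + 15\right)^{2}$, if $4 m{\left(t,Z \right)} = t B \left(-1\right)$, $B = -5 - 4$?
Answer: $\frac{19881}{16} \approx 1242.6$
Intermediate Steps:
$B = -9$ ($B = -5 - 4 = -9$)
$m{\left(t,Z \right)} = \frac{9 t}{4}$ ($m{\left(t,Z \right)} = \frac{t \left(-9\right) \left(-1\right)}{4} = \frac{- 9 t \left(-1\right)}{4} = \frac{9 t}{4}$)
$\left(3 m{\left(3,-5 \right)} + 15\right)^{2} = \left(3 \cdot \frac{9}{4} \cdot 3 + 15\right)^{2} = \left(3 \cdot \frac{27}{4} + 15\right)^{2} = \left(\frac{81}{4} + 15\right)^{2} = \left(\frac{141}{4}\right)^{2} = \frac{19881}{16}$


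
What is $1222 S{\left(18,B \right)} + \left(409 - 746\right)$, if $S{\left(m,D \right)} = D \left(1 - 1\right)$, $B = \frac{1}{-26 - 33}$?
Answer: $-337$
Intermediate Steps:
$B = - \frac{1}{59}$ ($B = \frac{1}{-59} = - \frac{1}{59} \approx -0.016949$)
$S{\left(m,D \right)} = 0$ ($S{\left(m,D \right)} = D 0 = 0$)
$1222 S{\left(18,B \right)} + \left(409 - 746\right) = 1222 \cdot 0 + \left(409 - 746\right) = 0 + \left(409 - 746\right) = 0 - 337 = -337$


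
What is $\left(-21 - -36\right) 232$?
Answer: $3480$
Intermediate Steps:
$\left(-21 - -36\right) 232 = \left(-21 + 36\right) 232 = 15 \cdot 232 = 3480$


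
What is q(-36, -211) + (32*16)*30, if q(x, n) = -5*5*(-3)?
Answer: 15435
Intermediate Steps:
q(x, n) = 75 (q(x, n) = -25*(-3) = 75)
q(-36, -211) + (32*16)*30 = 75 + (32*16)*30 = 75 + 512*30 = 75 + 15360 = 15435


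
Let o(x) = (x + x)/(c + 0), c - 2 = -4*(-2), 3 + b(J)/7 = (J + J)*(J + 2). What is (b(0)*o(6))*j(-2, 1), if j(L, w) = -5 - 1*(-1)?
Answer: 504/5 ≈ 100.80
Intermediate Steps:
j(L, w) = -4 (j(L, w) = -5 + 1 = -4)
b(J) = -21 + 14*J*(2 + J) (b(J) = -21 + 7*((J + J)*(J + 2)) = -21 + 7*((2*J)*(2 + J)) = -21 + 7*(2*J*(2 + J)) = -21 + 14*J*(2 + J))
c = 10 (c = 2 - 4*(-2) = 2 + 8 = 10)
o(x) = x/5 (o(x) = (x + x)/(10 + 0) = (2*x)/10 = (2*x)*(1/10) = x/5)
(b(0)*o(6))*j(-2, 1) = ((-21 + 14*0**2 + 28*0)*((1/5)*6))*(-4) = ((-21 + 14*0 + 0)*(6/5))*(-4) = ((-21 + 0 + 0)*(6/5))*(-4) = -21*6/5*(-4) = -126/5*(-4) = 504/5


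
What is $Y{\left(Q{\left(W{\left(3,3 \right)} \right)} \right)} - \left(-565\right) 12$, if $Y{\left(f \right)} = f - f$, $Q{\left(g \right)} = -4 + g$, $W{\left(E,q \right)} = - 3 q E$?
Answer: $6780$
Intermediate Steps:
$W{\left(E,q \right)} = - 3 E q$
$Y{\left(f \right)} = 0$
$Y{\left(Q{\left(W{\left(3,3 \right)} \right)} \right)} - \left(-565\right) 12 = 0 - \left(-565\right) 12 = 0 - -6780 = 0 + 6780 = 6780$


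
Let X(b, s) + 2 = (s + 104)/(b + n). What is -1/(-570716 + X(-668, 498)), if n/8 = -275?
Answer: 1434/818409913 ≈ 1.7522e-6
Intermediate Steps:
n = -2200 (n = 8*(-275) = -2200)
X(b, s) = -2 + (104 + s)/(-2200 + b) (X(b, s) = -2 + (s + 104)/(b - 2200) = -2 + (104 + s)/(-2200 + b))
-1/(-570716 + X(-668, 498)) = -1/(-570716 + (4504 + 498 - 2*(-668))/(-2200 - 668)) = -1/(-570716 + (4504 + 498 + 1336)/(-2868)) = -1/(-570716 - 1/2868*6338) = -1/(-570716 - 3169/1434) = -1/(-818409913/1434) = -1*(-1434/818409913) = 1434/818409913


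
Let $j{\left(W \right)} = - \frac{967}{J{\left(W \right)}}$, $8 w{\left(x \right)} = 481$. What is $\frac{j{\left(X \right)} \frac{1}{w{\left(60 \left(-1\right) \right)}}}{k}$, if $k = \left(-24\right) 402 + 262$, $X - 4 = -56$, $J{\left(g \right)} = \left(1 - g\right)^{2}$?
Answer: $\frac{3868}{6340848397} \approx 6.1001 \cdot 10^{-7}$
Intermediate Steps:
$w{\left(x \right)} = \frac{481}{8}$ ($w{\left(x \right)} = \frac{1}{8} \cdot 481 = \frac{481}{8}$)
$X = -52$ ($X = 4 - 56 = -52$)
$j{\left(W \right)} = - \frac{967}{\left(-1 + W\right)^{2}}$
$k = -9386$ ($k = -9648 + 262 = -9386$)
$\frac{j{\left(X \right)} \frac{1}{w{\left(60 \left(-1\right) \right)}}}{k} = \frac{- \frac{967}{\left(-1 - 52\right)^{2}} \frac{1}{\frac{481}{8}}}{-9386} = - \frac{967}{2809} \cdot \frac{8}{481} \left(- \frac{1}{9386}\right) = \left(-967\right) \frac{1}{2809} \cdot \frac{8}{481} \left(- \frac{1}{9386}\right) = \left(- \frac{967}{2809}\right) \frac{8}{481} \left(- \frac{1}{9386}\right) = \left(- \frac{7736}{1351129}\right) \left(- \frac{1}{9386}\right) = \frac{3868}{6340848397}$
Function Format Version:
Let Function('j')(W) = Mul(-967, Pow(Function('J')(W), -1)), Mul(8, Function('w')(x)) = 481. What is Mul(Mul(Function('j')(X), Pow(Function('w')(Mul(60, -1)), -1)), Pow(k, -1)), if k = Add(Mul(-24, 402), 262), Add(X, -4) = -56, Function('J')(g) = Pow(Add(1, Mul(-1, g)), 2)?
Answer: Rational(3868, 6340848397) ≈ 6.1001e-7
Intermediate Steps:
Function('w')(x) = Rational(481, 8) (Function('w')(x) = Mul(Rational(1, 8), 481) = Rational(481, 8))
X = -52 (X = Add(4, -56) = -52)
Function('j')(W) = Mul(-967, Pow(Add(-1, W), -2)) (Function('j')(W) = Mul(-967, Pow(Pow(Add(-1, W), 2), -1)) = Mul(-967, Pow(Add(-1, W), -2)))
k = -9386 (k = Add(-9648, 262) = -9386)
Mul(Mul(Function('j')(X), Pow(Function('w')(Mul(60, -1)), -1)), Pow(k, -1)) = Mul(Mul(Mul(-967, Pow(Add(-1, -52), -2)), Pow(Rational(481, 8), -1)), Pow(-9386, -1)) = Mul(Mul(Mul(-967, Pow(-53, -2)), Rational(8, 481)), Rational(-1, 9386)) = Mul(Mul(Mul(-967, Rational(1, 2809)), Rational(8, 481)), Rational(-1, 9386)) = Mul(Mul(Rational(-967, 2809), Rational(8, 481)), Rational(-1, 9386)) = Mul(Rational(-7736, 1351129), Rational(-1, 9386)) = Rational(3868, 6340848397)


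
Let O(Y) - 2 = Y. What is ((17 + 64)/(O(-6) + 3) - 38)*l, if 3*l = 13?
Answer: -1547/3 ≈ -515.67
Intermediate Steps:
l = 13/3 (l = (⅓)*13 = 13/3 ≈ 4.3333)
O(Y) = 2 + Y
((17 + 64)/(O(-6) + 3) - 38)*l = ((17 + 64)/((2 - 6) + 3) - 38)*(13/3) = (81/(-4 + 3) - 38)*(13/3) = (81/(-1) - 38)*(13/3) = (81*(-1) - 38)*(13/3) = (-81 - 38)*(13/3) = -119*13/3 = -1547/3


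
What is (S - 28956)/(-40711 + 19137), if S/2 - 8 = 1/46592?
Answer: 674186239/502587904 ≈ 1.3414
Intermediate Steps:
S = 372737/23296 (S = 16 + 2/46592 = 16 + 2*(1/46592) = 16 + 1/23296 = 372737/23296 ≈ 16.000)
(S - 28956)/(-40711 + 19137) = (372737/23296 - 28956)/(-40711 + 19137) = -674186239/23296/(-21574) = -674186239/23296*(-1/21574) = 674186239/502587904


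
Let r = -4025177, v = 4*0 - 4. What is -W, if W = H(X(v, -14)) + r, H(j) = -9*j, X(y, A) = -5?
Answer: 4025132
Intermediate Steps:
v = -4 (v = 0 - 4 = -4)
W = -4025132 (W = -9*(-5) - 4025177 = 45 - 4025177 = -4025132)
-W = -1*(-4025132) = 4025132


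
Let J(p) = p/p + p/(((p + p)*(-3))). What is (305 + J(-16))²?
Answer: 3367225/36 ≈ 93534.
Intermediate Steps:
J(p) = ⅚ (J(p) = 1 + p/(((2*p)*(-3))) = 1 + p/((-6*p)) = 1 + p*(-1/(6*p)) = 1 - ⅙ = ⅚)
(305 + J(-16))² = (305 + ⅚)² = (1835/6)² = 3367225/36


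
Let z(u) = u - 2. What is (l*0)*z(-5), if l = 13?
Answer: 0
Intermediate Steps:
z(u) = -2 + u
(l*0)*z(-5) = (13*0)*(-2 - 5) = 0*(-7) = 0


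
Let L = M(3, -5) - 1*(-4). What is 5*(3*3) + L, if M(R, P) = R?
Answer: 52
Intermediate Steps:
L = 7 (L = 3 - 1*(-4) = 3 + 4 = 7)
5*(3*3) + L = 5*(3*3) + 7 = 5*9 + 7 = 45 + 7 = 52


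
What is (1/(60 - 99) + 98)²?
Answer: 14600041/1521 ≈ 9599.0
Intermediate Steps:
(1/(60 - 99) + 98)² = (1/(-39) + 98)² = (-1/39 + 98)² = (3821/39)² = 14600041/1521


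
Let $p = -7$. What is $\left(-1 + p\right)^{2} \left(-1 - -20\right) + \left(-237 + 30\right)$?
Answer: $1009$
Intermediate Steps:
$\left(-1 + p\right)^{2} \left(-1 - -20\right) + \left(-237 + 30\right) = \left(-1 - 7\right)^{2} \left(-1 - -20\right) + \left(-237 + 30\right) = \left(-8\right)^{2} \left(-1 + 20\right) - 207 = 64 \cdot 19 - 207 = 1216 - 207 = 1009$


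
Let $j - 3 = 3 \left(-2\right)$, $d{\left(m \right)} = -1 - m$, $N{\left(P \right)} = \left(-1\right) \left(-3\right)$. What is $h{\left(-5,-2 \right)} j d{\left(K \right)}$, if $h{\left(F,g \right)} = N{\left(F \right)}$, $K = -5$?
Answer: $-36$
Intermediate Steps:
$N{\left(P \right)} = 3$
$h{\left(F,g \right)} = 3$
$j = -3$ ($j = 3 + 3 \left(-2\right) = 3 - 6 = -3$)
$h{\left(-5,-2 \right)} j d{\left(K \right)} = 3 \left(-3\right) \left(-1 - -5\right) = - 9 \left(-1 + 5\right) = \left(-9\right) 4 = -36$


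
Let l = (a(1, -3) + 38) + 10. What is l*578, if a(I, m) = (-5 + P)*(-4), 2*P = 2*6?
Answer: 25432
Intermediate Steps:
P = 6 (P = (2*6)/2 = (1/2)*12 = 6)
a(I, m) = -4 (a(I, m) = (-5 + 6)*(-4) = 1*(-4) = -4)
l = 44 (l = (-4 + 38) + 10 = 34 + 10 = 44)
l*578 = 44*578 = 25432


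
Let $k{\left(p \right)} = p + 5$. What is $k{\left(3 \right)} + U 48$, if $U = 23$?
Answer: $1112$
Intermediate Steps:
$k{\left(p \right)} = 5 + p$
$k{\left(3 \right)} + U 48 = \left(5 + 3\right) + 23 \cdot 48 = 8 + 1104 = 1112$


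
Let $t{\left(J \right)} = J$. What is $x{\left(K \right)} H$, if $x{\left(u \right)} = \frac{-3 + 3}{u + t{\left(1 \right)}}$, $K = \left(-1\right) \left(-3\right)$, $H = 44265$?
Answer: $0$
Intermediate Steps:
$K = 3$
$x{\left(u \right)} = 0$ ($x{\left(u \right)} = \frac{-3 + 3}{u + 1} = \frac{0}{1 + u} = 0$)
$x{\left(K \right)} H = 0 \cdot 44265 = 0$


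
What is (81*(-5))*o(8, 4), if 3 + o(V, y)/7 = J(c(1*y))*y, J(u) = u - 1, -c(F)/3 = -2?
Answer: -48195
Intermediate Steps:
c(F) = 6 (c(F) = -3*(-2) = 6)
J(u) = -1 + u
o(V, y) = -21 + 35*y (o(V, y) = -21 + 7*((-1 + 6)*y) = -21 + 7*(5*y) = -21 + 35*y)
(81*(-5))*o(8, 4) = (81*(-5))*(-21 + 35*4) = -405*(-21 + 140) = -405*119 = -48195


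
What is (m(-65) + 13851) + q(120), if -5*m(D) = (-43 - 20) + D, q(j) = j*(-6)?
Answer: 65783/5 ≈ 13157.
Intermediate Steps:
q(j) = -6*j
m(D) = 63/5 - D/5 (m(D) = -((-43 - 20) + D)/5 = -(-63 + D)/5 = 63/5 - D/5)
(m(-65) + 13851) + q(120) = ((63/5 - ⅕*(-65)) + 13851) - 6*120 = ((63/5 + 13) + 13851) - 720 = (128/5 + 13851) - 720 = 69383/5 - 720 = 65783/5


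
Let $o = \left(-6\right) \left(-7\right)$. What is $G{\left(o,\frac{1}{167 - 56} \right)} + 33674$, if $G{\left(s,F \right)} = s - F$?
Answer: $\frac{3742475}{111} \approx 33716.0$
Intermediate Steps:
$o = 42$
$G{\left(o,\frac{1}{167 - 56} \right)} + 33674 = \left(42 - \frac{1}{167 - 56}\right) + 33674 = \left(42 - \frac{1}{111}\right) + 33674 = \frac{4661}{111} + 33674 = \frac{3742475}{111}$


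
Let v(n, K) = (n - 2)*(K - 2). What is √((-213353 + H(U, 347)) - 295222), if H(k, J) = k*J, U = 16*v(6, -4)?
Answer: I*√641823 ≈ 801.14*I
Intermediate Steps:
v(n, K) = (-2 + K)*(-2 + n) (v(n, K) = (-2 + n)*(-2 + K) = (-2 + K)*(-2 + n))
U = -384 (U = 16*(4 - 2*(-4) - 2*6 - 4*6) = 16*(4 + 8 - 12 - 24) = 16*(-24) = -384)
H(k, J) = J*k
√((-213353 + H(U, 347)) - 295222) = √((-213353 + 347*(-384)) - 295222) = √((-213353 - 133248) - 295222) = √(-346601 - 295222) = √(-641823) = I*√641823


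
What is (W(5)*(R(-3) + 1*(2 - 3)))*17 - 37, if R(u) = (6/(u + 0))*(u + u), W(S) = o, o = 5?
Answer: 898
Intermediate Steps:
W(S) = 5
R(u) = 12 (R(u) = (6/u)*(2*u) = 12)
(W(5)*(R(-3) + 1*(2 - 3)))*17 - 37 = (5*(12 + 1*(2 - 3)))*17 - 37 = (5*(12 + 1*(-1)))*17 - 37 = (5*(12 - 1))*17 - 37 = (5*11)*17 - 37 = 55*17 - 37 = 935 - 37 = 898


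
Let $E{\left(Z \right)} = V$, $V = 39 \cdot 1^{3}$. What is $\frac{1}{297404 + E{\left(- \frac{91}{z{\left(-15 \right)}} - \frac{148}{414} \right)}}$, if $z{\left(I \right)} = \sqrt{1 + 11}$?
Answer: $\frac{1}{297443} \approx 3.362 \cdot 10^{-6}$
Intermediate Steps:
$z{\left(I \right)} = 2 \sqrt{3}$ ($z{\left(I \right)} = \sqrt{12} = 2 \sqrt{3}$)
$V = 39$ ($V = 39 \cdot 1 = 39$)
$E{\left(Z \right)} = 39$
$\frac{1}{297404 + E{\left(- \frac{91}{z{\left(-15 \right)}} - \frac{148}{414} \right)}} = \frac{1}{297404 + 39} = \frac{1}{297443}$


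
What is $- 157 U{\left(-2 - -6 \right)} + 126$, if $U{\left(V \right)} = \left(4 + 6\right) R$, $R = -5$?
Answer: $7976$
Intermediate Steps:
$U{\left(V \right)} = -50$ ($U{\left(V \right)} = \left(4 + 6\right) \left(-5\right) = 10 \left(-5\right) = -50$)
$- 157 U{\left(-2 - -6 \right)} + 126 = \left(-157\right) \left(-50\right) + 126 = 7850 + 126 = 7976$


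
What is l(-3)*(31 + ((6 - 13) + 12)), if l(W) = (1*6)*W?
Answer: -648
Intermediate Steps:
l(W) = 6*W
l(-3)*(31 + ((6 - 13) + 12)) = (6*(-3))*(31 + ((6 - 13) + 12)) = -18*(31 + (-7 + 12)) = -18*(31 + 5) = -18*36 = -648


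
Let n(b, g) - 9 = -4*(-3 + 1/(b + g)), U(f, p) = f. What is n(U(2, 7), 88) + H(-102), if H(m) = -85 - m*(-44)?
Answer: -204842/45 ≈ -4552.0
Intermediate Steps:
n(b, g) = 21 - 4/(b + g) (n(b, g) = 9 - 4*(-3 + 1/(b + g)) = 9 + (12 - 4/(b + g)) = 21 - 4/(b + g))
H(m) = -85 + 44*m (H(m) = -85 - (-44)*m = -85 + 44*m)
n(U(2, 7), 88) + H(-102) = (-4 + 21*2 + 21*88)/(2 + 88) + (-85 + 44*(-102)) = (-4 + 42 + 1848)/90 + (-85 - 4488) = (1/90)*1886 - 4573 = 943/45 - 4573 = -204842/45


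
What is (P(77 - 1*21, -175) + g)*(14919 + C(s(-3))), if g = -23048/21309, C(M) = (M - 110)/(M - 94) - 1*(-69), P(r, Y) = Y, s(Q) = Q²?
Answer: -4780508623963/1811265 ≈ -2.6393e+6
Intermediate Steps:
C(M) = 69 + (-110 + M)/(-94 + M) (C(M) = (-110 + M)/(-94 + M) + 69 = 69 + (-110 + M)/(-94 + M))
g = -23048/21309 (g = -23048*1/21309 = -23048/21309 ≈ -1.0816)
(P(77 - 1*21, -175) + g)*(14919 + C(s(-3))) = (-175 - 23048/21309)*(14919 + 2*(-3298 + 35*(-3)²)/(-94 + (-3)²)) = -3752123*(14919 + 2*(-3298 + 35*9)/(-94 + 9))/21309 = -3752123*(14919 + 2*(-3298 + 315)/(-85))/21309 = -3752123*(14919 + 2*(-1/85)*(-2983))/21309 = -3752123*(14919 + 5966/85)/21309 = -3752123/21309*1274081/85 = -4780508623963/1811265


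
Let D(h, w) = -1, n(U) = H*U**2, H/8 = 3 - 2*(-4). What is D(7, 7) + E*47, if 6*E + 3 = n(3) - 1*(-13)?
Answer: 18844/3 ≈ 6281.3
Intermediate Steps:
H = 88 (H = 8*(3 - 2*(-4)) = 8*(3 + 8) = 8*11 = 88)
n(U) = 88*U**2
E = 401/3 (E = -1/2 + (88*3**2 - 1*(-13))/6 = -1/2 + (88*9 + 13)/6 = -1/2 + (792 + 13)/6 = -1/2 + (1/6)*805 = -1/2 + 805/6 = 401/3 ≈ 133.67)
D(7, 7) + E*47 = -1 + (401/3)*47 = -1 + 18847/3 = 18844/3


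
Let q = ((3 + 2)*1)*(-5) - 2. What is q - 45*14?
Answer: -657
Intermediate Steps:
q = -27 (q = (5*1)*(-5) - 2 = 5*(-5) - 2 = -25 - 2 = -27)
q - 45*14 = -27 - 45*14 = -27 - 630 = -657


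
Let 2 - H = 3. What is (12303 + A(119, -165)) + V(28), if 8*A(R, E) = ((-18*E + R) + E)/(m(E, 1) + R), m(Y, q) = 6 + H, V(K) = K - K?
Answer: 3051875/248 ≈ 12306.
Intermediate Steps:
H = -1 (H = 2 - 1*3 = 2 - 3 = -1)
V(K) = 0
m(Y, q) = 5 (m(Y, q) = 6 - 1 = 5)
A(R, E) = (R - 17*E)/(8*(5 + R)) (A(R, E) = (((-18*E + R) + E)/(5 + R))/8 = (((R - 18*E) + E)/(5 + R))/8 = ((R - 17*E)/(5 + R))/8 = (R - 17*E)/(8*(5 + R)))
(12303 + A(119, -165)) + V(28) = (12303 + (119 - 17*(-165))/(8*(5 + 119))) + 0 = (12303 + (⅛)*(119 + 2805)/124) + 0 = (12303 + (⅛)*(1/124)*2924) + 0 = (12303 + 731/248) + 0 = 3051875/248 + 0 = 3051875/248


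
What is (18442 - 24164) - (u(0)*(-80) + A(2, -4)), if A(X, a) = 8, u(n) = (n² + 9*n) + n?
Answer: -5730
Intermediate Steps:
u(n) = n² + 10*n
(18442 - 24164) - (u(0)*(-80) + A(2, -4)) = (18442 - 24164) - ((0*(10 + 0))*(-80) + 8) = -5722 - ((0*10)*(-80) + 8) = -5722 - (0*(-80) + 8) = -5722 - (0 + 8) = -5722 - 1*8 = -5722 - 8 = -5730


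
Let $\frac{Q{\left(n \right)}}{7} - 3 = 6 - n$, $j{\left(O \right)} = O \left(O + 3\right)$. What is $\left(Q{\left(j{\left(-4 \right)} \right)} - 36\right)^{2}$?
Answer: $1$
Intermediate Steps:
$j{\left(O \right)} = O \left(3 + O\right)$
$Q{\left(n \right)} = 63 - 7 n$ ($Q{\left(n \right)} = 21 + 7 \left(6 - n\right) = 21 - \left(-42 + 7 n\right) = 63 - 7 n$)
$\left(Q{\left(j{\left(-4 \right)} \right)} - 36\right)^{2} = \left(\left(63 - 7 \left(- 4 \left(3 - 4\right)\right)\right) - 36\right)^{2} = \left(\left(63 - 7 \left(\left(-4\right) \left(-1\right)\right)\right) - 36\right)^{2} = \left(\left(63 - 28\right) - 36\right)^{2} = \left(35 - 36\right)^{2} = \left(-1\right)^{2} = 1$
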